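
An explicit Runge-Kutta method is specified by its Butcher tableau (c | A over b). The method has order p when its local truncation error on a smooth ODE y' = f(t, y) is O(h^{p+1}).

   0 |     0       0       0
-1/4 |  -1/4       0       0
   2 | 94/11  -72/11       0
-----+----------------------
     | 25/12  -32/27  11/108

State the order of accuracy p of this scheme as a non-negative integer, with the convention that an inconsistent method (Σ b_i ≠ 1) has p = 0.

3

b = (25/12, -32/27, 11/108)
c = (0, -1/4, 2)
Ac = (0, 0, 18/11)
Σ b_i: 25/12·1 + (-32/27)·1 + 11/108·1 = 1 ✓
b·c: (-32/27)·(-1/4) + 11/108·2 = 1/2 ✓
b·c²: (-32/27)·1/16 + 11/108·4 = 1/3 ✓
b·Ac: 11/108·18/11 = 1/6 ✓; 3 stages ⇒ order 3.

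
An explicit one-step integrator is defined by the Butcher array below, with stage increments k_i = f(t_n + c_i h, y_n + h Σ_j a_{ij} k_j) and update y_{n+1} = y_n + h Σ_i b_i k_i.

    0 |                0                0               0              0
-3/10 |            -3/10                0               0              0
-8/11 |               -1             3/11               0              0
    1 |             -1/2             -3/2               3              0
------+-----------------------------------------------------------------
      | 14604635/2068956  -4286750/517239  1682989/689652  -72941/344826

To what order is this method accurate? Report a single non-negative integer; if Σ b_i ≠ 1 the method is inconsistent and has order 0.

3

b = (14604635/2068956, -4286750/517239, 1682989/689652, -72941/344826)
c = (0, -3/10, -8/11, 1)
Ac = (0, 0, -9/110, -381/220)
Σ b_i: 14604635/2068956·1 + (-4286750/517239)·1 + 1682989/689652·1 + (-72941/344826)·1 = 1 ✓
b·c: (-4286750/517239)·(-3/10) + 1682989/689652·(-8/11) + (-72941/344826)·1 = 1/2 ✓
b·c²: (-4286750/517239)·9/100 + 1682989/689652·64/121 + (-72941/344826)·1 = 1/3 ✓
b·Ac: 1682989/689652·(-9/110) + (-72941/344826)·(-381/220) = 1/6 ✓
b·c³: (-4286750/517239)·(-27/1000) + 1682989/689652·(-512/1331) + (-72941/344826)·1 = -7028557/7586172 ≠ 1/4 ⇒ order 3.
b·(c∘Ac): 1682989/689652·36/605 + (-72941/344826)·(-381/220) = 1175953/2298840 ≠ 1/8
b·Ac²: 1682989/689652·27/1100 + (-72941/344826)·35133/24200 = -3125437/12643620 ≠ 1/12
b·A²c: (-72941/344826)·(-27/110) = 19893/383140 ≠ 1/24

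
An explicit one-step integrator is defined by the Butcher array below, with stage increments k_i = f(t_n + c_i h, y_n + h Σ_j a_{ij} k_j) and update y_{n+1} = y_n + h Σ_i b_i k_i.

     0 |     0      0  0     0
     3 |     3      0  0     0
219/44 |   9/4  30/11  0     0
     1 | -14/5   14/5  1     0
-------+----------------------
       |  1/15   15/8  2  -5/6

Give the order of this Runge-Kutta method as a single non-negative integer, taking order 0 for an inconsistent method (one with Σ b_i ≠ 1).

b = (1/15, 15/8, 2, -5/6)
c = (0, 3, 219/44, 1)
Ac = (0, 0, 90/11, 2943/220)
Σ b_i: 1/15·1 + 15/8·1 + 2·1 + (-5/6)·1 = 373/120 ≠ 1 ⇒ order 0.

0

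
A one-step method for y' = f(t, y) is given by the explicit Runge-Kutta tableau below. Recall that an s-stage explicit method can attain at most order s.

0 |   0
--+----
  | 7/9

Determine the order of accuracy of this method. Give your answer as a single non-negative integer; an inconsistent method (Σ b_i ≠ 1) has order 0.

0

b = (7/9)
c = (0)
Σ b_i: 7/9·1 = 7/9 ≠ 1 ⇒ order 0.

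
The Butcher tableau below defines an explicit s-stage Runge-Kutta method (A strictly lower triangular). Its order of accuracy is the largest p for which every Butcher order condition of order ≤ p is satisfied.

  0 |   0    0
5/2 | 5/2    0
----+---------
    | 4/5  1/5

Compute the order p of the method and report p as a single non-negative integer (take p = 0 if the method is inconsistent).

b = (4/5, 1/5)
c = (0, 5/2)
Σ b_i: 4/5·1 + 1/5·1 = 1 ✓
b·c: 1/5·5/2 = 1/2 ✓; 2 stages ⇒ order 2.

2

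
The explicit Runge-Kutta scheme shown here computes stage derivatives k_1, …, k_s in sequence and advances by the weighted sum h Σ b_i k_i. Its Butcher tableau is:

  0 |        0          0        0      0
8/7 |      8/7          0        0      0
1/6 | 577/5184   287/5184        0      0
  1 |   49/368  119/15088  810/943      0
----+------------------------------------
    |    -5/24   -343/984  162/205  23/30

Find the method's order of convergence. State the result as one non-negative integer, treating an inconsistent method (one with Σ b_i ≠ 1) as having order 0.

4

b = (-5/24, -343/984, 162/205, 23/30)
c = (0, 8/7, 1/6, 1)
Ac = (0, 0, 41/648, 7/46)
Σ b_i: (-5/24)·1 + (-343/984)·1 + 162/205·1 + 23/30·1 = 1 ✓
b·c: (-343/984)·8/7 + 162/205·1/6 + 23/30·1 = 1/2 ✓
b·c²: (-343/984)·64/49 + 162/205·1/36 + 23/30·1 = 1/3 ✓
b·Ac: 162/205·41/648 + 23/30·7/46 = 1/6 ✓
b·c³: (-343/984)·512/343 + 162/205·1/216 + 23/30·1 = 1/4 ✓
b·(c∘Ac): 162/205·41/3888 + 23/30·7/46 = 1/8 ✓
b·Ac²: 162/205·41/567 + 23/30·11/322 = 1/12 ✓
b·A²c: 23/30·5/92 = 1/24 ✓; 4 stages ⇒ order 4.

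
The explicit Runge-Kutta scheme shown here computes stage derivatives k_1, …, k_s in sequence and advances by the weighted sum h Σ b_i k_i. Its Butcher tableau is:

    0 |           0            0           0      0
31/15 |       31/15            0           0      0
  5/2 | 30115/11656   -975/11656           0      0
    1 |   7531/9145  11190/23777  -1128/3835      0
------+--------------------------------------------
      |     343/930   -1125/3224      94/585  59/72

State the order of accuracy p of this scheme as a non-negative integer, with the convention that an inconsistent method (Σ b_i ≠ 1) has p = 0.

4

b = (343/930, -1125/3224, 94/585, 59/72)
c = (0, 31/15, 5/2, 1)
Ac = (0, 0, -65/376, 14/59)
Σ b_i: 343/930·1 + (-1125/3224)·1 + 94/585·1 + 59/72·1 = 1 ✓
b·c: (-1125/3224)·31/15 + 94/585·5/2 + 59/72·1 = 1/2 ✓
b·c²: (-1125/3224)·961/225 + 94/585·25/4 + 59/72·1 = 1/3 ✓
b·Ac: 94/585·(-65/376) + 59/72·14/59 = 1/6 ✓
b·c³: (-1125/3224)·29791/3375 + 94/585·125/8 + 59/72·1 = 1/4 ✓
b·(c∘Ac): 94/585·(-325/752) + 59/72·14/59 = 1/8 ✓
b·Ac²: 94/585·(-403/1128) + 59/72·152/885 = 1/12 ✓
b·A²c: 59/72·3/59 = 1/24 ✓; 4 stages ⇒ order 4.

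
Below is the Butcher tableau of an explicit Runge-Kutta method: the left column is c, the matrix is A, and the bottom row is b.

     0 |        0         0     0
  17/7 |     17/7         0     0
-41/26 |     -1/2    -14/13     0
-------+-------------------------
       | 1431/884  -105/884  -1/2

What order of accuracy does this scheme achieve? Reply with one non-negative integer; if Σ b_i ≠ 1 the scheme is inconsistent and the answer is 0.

2

b = (1431/884, -105/884, -1/2)
c = (0, 17/7, -41/26)
Ac = (0, 0, -34/13)
Σ b_i: 1431/884·1 + (-105/884)·1 + (-1/2)·1 = 1 ✓
b·c: (-105/884)·17/7 + (-1/2)·(-41/26) = 1/2 ✓
b·c²: (-105/884)·289/49 + (-1/2)·1681/676 = -18397/9464 ≠ 1/3 ⇒ order 2.
b·Ac: (-1/2)·(-34/13) = 17/13 ≠ 1/6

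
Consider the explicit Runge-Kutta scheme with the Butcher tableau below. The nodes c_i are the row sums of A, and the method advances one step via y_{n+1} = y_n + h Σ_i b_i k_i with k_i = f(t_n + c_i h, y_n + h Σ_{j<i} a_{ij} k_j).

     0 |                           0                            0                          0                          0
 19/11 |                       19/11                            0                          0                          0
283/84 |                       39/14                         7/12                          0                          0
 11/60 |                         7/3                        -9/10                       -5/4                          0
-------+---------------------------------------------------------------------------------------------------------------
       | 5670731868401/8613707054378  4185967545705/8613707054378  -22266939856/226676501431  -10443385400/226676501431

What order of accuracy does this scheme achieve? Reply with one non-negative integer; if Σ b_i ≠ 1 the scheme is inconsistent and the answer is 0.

3

b = (5670731868401/8613707054378, 4185967545705/8613707054378, -22266939856/226676501431, -10443385400/226676501431)
c = (0, 19/11, 283/84, 11/60)
Ac = (0, 0, 133/132, -106553/18480)
Σ b_i: 5670731868401/8613707054378·1 + 4185967545705/8613707054378·1 + (-22266939856/226676501431)·1 + (-10443385400/226676501431)·1 = 1 ✓
b·c: 4185967545705/8613707054378·19/11 + (-22266939856/226676501431)·283/84 + (-10443385400/226676501431)·11/60 = 1/2 ✓
b·c²: 4185967545705/8613707054378·361/121 + (-22266939856/226676501431)·80089/7056 + (-10443385400/226676501431)·121/3600 = 1/3 ✓
b·Ac: (-22266939856/226676501431)·133/132 + (-10443385400/226676501431)·(-106553/18480) = 1/6 ✓
b·c³: 4185967545705/8613707054378·6859/1331 + (-22266939856/226676501431)·22665187/592704 + (-10443385400/226676501431)·1331/216000 = -374735255382233/299212981888920 ≠ 1/4 ⇒ order 3.
b·(c∘Ac): (-22266939856/226676501431)·5377/1584 + (-10443385400/226676501431)·(-106553/100800) = -51121443167293/179527789133352 ≠ 1/8
b·Ac²: (-22266939856/226676501431)·2527/1452 + (-10443385400/226676501431)·(-288119113/17075520) = 762084645342751/1256694523933464 ≠ 1/12
b·A²c: (-10443385400/226676501431)·(-665/528) = 868106411375/14960649094446 ≠ 1/24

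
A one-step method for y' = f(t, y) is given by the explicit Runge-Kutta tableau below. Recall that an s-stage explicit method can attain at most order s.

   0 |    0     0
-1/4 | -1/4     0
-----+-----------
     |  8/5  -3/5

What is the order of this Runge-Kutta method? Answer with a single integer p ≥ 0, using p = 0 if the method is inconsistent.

b = (8/5, -3/5)
c = (0, -1/4)
Σ b_i: 8/5·1 + (-3/5)·1 = 1 ✓
b·c: (-3/5)·(-1/4) = 3/20 ≠ 1/2 ⇒ order 1.

1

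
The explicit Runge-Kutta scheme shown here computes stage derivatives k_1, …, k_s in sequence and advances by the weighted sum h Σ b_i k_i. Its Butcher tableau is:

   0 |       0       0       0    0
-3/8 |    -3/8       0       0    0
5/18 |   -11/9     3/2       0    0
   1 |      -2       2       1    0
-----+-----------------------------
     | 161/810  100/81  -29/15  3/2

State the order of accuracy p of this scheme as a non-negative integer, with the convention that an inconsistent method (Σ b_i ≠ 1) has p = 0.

b = (161/810, 100/81, -29/15, 3/2)
c = (0, -3/8, 5/18, 1)
Ac = (0, 0, -9/16, -17/36)
Σ b_i: 161/810·1 + 100/81·1 + (-29/15)·1 + 3/2·1 = 1 ✓
b·c: 100/81·(-3/8) + (-29/15)·5/18 + 3/2·1 = 1/2 ✓
b·c²: 100/81·9/64 + (-29/15)·25/324 + 3/2·1 = 5927/3888 ≠ 1/3 ⇒ order 2.
b·Ac: (-29/15)·(-9/16) + 3/2·(-17/36) = 91/240 ≠ 1/6

2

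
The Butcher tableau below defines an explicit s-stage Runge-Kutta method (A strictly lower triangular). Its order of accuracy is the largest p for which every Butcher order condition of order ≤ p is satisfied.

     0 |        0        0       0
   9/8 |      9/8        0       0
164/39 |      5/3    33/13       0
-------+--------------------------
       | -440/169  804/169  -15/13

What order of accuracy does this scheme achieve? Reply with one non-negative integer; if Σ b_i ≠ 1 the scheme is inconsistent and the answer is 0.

b = (-440/169, 804/169, -15/13)
c = (0, 9/8, 164/39)
Ac = (0, 0, 297/104)
Σ b_i: (-440/169)·1 + 804/169·1 + (-15/13)·1 = 1 ✓
b·c: 804/169·9/8 + (-15/13)·164/39 = 1/2 ✓
b·c²: 804/169·81/64 + (-15/13)·26896/1521 = -1516721/105456 ≠ 1/3 ⇒ order 2.
b·Ac: (-15/13)·297/104 = -4455/1352 ≠ 1/6

2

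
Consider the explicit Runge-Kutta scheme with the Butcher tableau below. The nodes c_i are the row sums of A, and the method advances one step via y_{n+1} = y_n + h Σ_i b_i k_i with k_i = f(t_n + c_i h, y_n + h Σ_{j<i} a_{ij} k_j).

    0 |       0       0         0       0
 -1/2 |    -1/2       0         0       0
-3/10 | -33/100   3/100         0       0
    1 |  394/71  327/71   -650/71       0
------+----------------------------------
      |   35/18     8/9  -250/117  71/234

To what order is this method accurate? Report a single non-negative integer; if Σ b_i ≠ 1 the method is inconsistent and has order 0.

b = (35/18, 8/9, -250/117, 71/234)
c = (0, -1/2, -3/10, 1)
Ac = (0, 0, -3/200, 63/142)
Σ b_i: 35/18·1 + 8/9·1 + (-250/117)·1 + 71/234·1 = 1 ✓
b·c: 8/9·(-1/2) + (-250/117)·(-3/10) + 71/234·1 = 1/2 ✓
b·c²: 8/9·1/4 + (-250/117)·9/100 + 71/234·1 = 1/3 ✓
b·Ac: (-250/117)·(-3/200) + 71/234·63/142 = 1/6 ✓
b·c³: 8/9·(-1/8) + (-250/117)·(-27/1000) + 71/234·1 = 1/4 ✓
b·(c∘Ac): (-250/117)·9/2000 + 71/234·63/142 = 1/8 ✓
b·Ac²: (-250/117)·3/400 + 71/234·93/284 = 1/12 ✓
b·A²c: 71/234·39/284 = 1/24 ✓; 4 stages ⇒ order 4.

4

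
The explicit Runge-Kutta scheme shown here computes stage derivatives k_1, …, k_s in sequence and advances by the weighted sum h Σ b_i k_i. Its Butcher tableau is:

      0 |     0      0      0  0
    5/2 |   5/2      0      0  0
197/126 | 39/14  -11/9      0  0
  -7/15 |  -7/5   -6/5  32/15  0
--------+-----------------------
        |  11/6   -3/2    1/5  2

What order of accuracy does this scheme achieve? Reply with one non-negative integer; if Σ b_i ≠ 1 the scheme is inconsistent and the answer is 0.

0

b = (11/6, -3/2, 1/5, 2)
c = (0, 5/2, 197/126, -7/15)
Ac = (0, 0, -55/18, 317/945)
Σ b_i: 11/6·1 + (-3/2)·1 + 1/5·1 + 2·1 = 38/15 ≠ 1 ⇒ order 0.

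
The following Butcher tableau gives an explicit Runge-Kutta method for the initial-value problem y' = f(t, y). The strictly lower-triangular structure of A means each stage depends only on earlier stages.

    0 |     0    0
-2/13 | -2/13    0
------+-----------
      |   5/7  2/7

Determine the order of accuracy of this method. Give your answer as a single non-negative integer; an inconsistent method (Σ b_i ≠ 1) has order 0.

b = (5/7, 2/7)
c = (0, -2/13)
Σ b_i: 5/7·1 + 2/7·1 = 1 ✓
b·c: 2/7·(-2/13) = -4/91 ≠ 1/2 ⇒ order 1.

1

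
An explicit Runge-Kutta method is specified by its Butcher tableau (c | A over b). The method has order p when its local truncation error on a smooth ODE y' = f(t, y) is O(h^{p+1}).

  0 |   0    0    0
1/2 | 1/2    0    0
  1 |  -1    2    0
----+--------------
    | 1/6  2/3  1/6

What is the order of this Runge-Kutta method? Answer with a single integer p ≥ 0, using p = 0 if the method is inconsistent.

b = (1/6, 2/3, 1/6)
c = (0, 1/2, 1)
Ac = (0, 0, 1)
Σ b_i: 1/6·1 + 2/3·1 + 1/6·1 = 1 ✓
b·c: 2/3·1/2 + 1/6·1 = 1/2 ✓
b·c²: 2/3·1/4 + 1/6·1 = 1/3 ✓
b·Ac: 1/6·1 = 1/6 ✓; 3 stages ⇒ order 3.

3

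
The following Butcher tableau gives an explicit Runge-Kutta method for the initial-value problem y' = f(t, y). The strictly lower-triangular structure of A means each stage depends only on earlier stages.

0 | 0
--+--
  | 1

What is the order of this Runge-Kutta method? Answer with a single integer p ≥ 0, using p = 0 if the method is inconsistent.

b = (1)
c = (0)
Σ b_i: 1·1 = 1 ✓; 1 stage ⇒ order 1.

1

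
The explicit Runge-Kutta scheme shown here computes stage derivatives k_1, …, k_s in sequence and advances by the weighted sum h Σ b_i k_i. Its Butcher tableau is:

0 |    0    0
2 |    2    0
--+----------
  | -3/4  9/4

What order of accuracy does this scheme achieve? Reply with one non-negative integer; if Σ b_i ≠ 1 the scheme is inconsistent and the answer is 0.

0

b = (-3/4, 9/4)
c = (0, 2)
Σ b_i: (-3/4)·1 + 9/4·1 = 3/2 ≠ 1 ⇒ order 0.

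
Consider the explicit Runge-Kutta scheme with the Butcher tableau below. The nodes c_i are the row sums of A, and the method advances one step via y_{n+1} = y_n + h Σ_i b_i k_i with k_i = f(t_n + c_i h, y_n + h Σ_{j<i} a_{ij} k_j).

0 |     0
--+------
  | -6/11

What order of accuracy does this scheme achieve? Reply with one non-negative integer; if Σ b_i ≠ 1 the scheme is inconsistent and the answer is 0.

b = (-6/11)
c = (0)
Σ b_i: (-6/11)·1 = -6/11 ≠ 1 ⇒ order 0.

0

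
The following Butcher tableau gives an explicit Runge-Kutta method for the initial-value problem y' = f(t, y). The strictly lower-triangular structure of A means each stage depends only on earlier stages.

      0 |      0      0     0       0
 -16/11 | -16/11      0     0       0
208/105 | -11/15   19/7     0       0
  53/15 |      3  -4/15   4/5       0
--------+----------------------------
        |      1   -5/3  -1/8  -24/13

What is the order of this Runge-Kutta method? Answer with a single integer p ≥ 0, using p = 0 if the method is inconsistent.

0

b = (1, -5/3, -1/8, -24/13)
c = (0, -16/11, 208/105, 53/15)
Ac = (0, 0, -304/77, 11392/5775)
Σ b_i: 1·1 + (-5/3)·1 + (-1/8)·1 + (-24/13)·1 = -823/312 ≠ 1 ⇒ order 0.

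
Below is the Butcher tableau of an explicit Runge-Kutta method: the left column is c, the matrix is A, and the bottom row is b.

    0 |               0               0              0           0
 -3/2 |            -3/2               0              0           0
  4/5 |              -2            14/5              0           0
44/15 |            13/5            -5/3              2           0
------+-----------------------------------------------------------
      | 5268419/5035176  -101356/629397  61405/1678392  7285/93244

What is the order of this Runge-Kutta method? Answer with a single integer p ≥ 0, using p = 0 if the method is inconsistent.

3

b = (5268419/5035176, -101356/629397, 61405/1678392, 7285/93244)
c = (0, -3/2, 4/5, 44/15)
Ac = (0, 0, -21/5, 41/10)
Σ b_i: 5268419/5035176·1 + (-101356/629397)·1 + 61405/1678392·1 + 7285/93244·1 = 1 ✓
b·c: (-101356/629397)·(-3/2) + 61405/1678392·4/5 + 7285/93244·44/15 = 1/2 ✓
b·c²: (-101356/629397)·9/4 + 61405/1678392·16/25 + 7285/93244·1936/225 = 1/3 ✓
b·Ac: 61405/1678392·(-21/5) + 7285/93244·41/10 = 1/6 ✓
b·c³: (-101356/629397)·(-27/8) + 61405/1678392·64/125 + 7285/93244·85184/3375 = 79749857/31469850 ≠ 1/4 ⇒ order 3.
b·(c∘Ac): 61405/1678392·(-84/25) + 7285/93244·902/75 = 19038/23311 ≠ 1/8
b·Ac²: 61405/1678392·63/10 + 7285/93244·(-247/100) = 17489/466220 ≠ 1/12
b·A²c: 7285/93244·(-42/5) = -30597/46622 ≠ 1/24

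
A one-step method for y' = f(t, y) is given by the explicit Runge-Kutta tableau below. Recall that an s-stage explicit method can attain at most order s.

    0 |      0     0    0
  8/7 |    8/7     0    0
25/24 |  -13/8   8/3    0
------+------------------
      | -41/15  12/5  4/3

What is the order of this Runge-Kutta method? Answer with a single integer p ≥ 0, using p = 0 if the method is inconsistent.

1

b = (-41/15, 12/5, 4/3)
c = (0, 8/7, 25/24)
Ac = (0, 0, 64/21)
Σ b_i: (-41/15)·1 + 12/5·1 + 4/3·1 = 1 ✓
b·c: 12/5·8/7 + 4/3·25/24 = 2603/630 ≠ 1/2 ⇒ order 1.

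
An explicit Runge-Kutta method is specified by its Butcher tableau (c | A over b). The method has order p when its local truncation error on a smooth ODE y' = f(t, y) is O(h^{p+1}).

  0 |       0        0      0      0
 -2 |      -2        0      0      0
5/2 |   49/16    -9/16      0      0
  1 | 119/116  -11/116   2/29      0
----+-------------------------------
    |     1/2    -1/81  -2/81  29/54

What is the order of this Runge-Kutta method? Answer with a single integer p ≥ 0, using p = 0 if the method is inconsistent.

b = (1/2, -1/81, -2/81, 29/54)
c = (0, -2, 5/2, 1)
Ac = (0, 0, 9/8, 21/58)
Σ b_i: 1/2·1 + (-1/81)·1 + (-2/81)·1 + 29/54·1 = 1 ✓
b·c: (-1/81)·(-2) + (-2/81)·5/2 + 29/54·1 = 1/2 ✓
b·c²: (-1/81)·4 + (-2/81)·25/4 + 29/54·1 = 1/3 ✓
b·Ac: (-2/81)·9/8 + 29/54·21/58 = 1/6 ✓
b·c³: (-1/81)·(-8) + (-2/81)·125/8 + 29/54·1 = 1/4 ✓
b·(c∘Ac): (-2/81)·45/16 + 29/54·21/58 = 1/8 ✓
b·Ac²: (-2/81)·(-9/4) + 29/54·3/58 = 1/12 ✓
b·A²c: 29/54·9/116 = 1/24 ✓; 4 stages ⇒ order 4.

4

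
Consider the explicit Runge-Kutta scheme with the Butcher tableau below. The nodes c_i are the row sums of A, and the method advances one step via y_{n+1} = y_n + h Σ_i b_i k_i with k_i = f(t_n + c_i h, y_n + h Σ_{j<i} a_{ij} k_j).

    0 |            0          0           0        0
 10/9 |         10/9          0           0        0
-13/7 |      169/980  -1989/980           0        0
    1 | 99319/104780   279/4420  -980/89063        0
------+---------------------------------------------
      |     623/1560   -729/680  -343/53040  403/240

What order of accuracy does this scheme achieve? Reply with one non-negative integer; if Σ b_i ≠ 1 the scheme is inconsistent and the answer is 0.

4

b = (623/1560, -729/680, -343/53040, 403/240)
c = (0, 10/9, -13/7, 1)
Ac = (0, 0, -221/98, 73/806)
Σ b_i: 623/1560·1 + (-729/680)·1 + (-343/53040)·1 + 403/240·1 = 1 ✓
b·c: (-729/680)·10/9 + (-343/53040)·(-13/7) + 403/240·1 = 1/2 ✓
b·c²: (-729/680)·100/81 + (-343/53040)·169/49 + 403/240·1 = 1/3 ✓
b·Ac: (-343/53040)·(-221/98) + 403/240·73/806 = 1/6 ✓
b·c³: (-729/680)·1000/729 + (-343/53040)·(-2197/343) + 403/240·1 = 1/4 ✓
b·(c∘Ac): (-343/53040)·2873/686 + 403/240·73/806 = 1/8 ✓
b·Ac²: (-343/53040)·(-1105/441) + 403/240·145/3627 = 1/12 ✓
b·A²c: 403/240·10/403 = 1/24 ✓; 4 stages ⇒ order 4.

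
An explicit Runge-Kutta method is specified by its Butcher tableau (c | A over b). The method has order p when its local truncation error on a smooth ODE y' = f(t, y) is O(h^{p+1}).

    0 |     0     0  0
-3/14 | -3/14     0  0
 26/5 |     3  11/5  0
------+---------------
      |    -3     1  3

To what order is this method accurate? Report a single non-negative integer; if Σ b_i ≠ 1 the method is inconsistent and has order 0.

b = (-3, 1, 3)
c = (0, -3/14, 26/5)
Ac = (0, 0, -33/70)
Σ b_i: (-3)·1 + 1·1 + 3·1 = 1 ✓
b·c: 1·(-3/14) + 3·26/5 = 1077/70 ≠ 1/2 ⇒ order 1.

1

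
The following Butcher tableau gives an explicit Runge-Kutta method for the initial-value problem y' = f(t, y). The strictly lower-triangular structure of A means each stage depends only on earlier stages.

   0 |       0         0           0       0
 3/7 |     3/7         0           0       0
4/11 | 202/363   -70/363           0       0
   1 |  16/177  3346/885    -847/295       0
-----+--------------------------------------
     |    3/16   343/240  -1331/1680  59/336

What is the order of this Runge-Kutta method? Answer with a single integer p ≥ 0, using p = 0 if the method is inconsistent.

4

b = (3/16, 343/240, -1331/1680, 59/336)
c = (0, 3/7, 4/11, 1)
Ac = (0, 0, -10/121, 34/59)
Σ b_i: 3/16·1 + 343/240·1 + (-1331/1680)·1 + 59/336·1 = 1 ✓
b·c: 343/240·3/7 + (-1331/1680)·4/11 + 59/336·1 = 1/2 ✓
b·c²: 343/240·9/49 + (-1331/1680)·16/121 + 59/336·1 = 1/3 ✓
b·Ac: (-1331/1680)·(-10/121) + 59/336·34/59 = 1/6 ✓
b·c³: 343/240·27/343 + (-1331/1680)·64/1331 + 59/336·1 = 1/4 ✓
b·(c∘Ac): (-1331/1680)·(-40/1331) + 59/336·34/59 = 1/8 ✓
b·Ac²: (-1331/1680)·(-30/847) + 59/336·130/413 = 1/12 ✓
b·A²c: 59/336·14/59 = 1/24 ✓; 4 stages ⇒ order 4.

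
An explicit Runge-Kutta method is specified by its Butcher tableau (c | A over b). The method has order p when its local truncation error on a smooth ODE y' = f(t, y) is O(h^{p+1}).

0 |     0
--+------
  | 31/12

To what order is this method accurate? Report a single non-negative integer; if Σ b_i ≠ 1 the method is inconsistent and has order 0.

b = (31/12)
c = (0)
Σ b_i: 31/12·1 = 31/12 ≠ 1 ⇒ order 0.

0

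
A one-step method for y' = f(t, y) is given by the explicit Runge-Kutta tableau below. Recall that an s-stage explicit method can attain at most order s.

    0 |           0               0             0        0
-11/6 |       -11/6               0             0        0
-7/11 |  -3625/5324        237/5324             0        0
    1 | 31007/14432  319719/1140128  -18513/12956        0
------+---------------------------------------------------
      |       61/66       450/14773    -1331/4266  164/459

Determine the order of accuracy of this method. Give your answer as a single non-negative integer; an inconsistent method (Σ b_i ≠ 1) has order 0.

4

b = (61/66, 450/14773, -1331/4266, 164/459)
c = (0, -11/6, -7/11, 1)
Ac = (0, 0, -79/968, 1037/2624)
Σ b_i: 61/66·1 + 450/14773·1 + (-1331/4266)·1 + 164/459·1 = 1 ✓
b·c: 450/14773·(-11/6) + (-1331/4266)·(-7/11) + 164/459·1 = 1/2 ✓
b·c²: 450/14773·121/36 + (-1331/4266)·49/121 + 164/459·1 = 1/3 ✓
b·Ac: (-1331/4266)·(-79/968) + 164/459·1037/2624 = 1/6 ✓
b·c³: 450/14773·(-1331/216) + (-1331/4266)·(-343/1331) + 164/459·1 = 1/4 ✓
b·(c∘Ac): (-1331/4266)·553/10648 + 164/459·1037/2624 = 1/8 ✓
b·Ac²: (-1331/4266)·79/528 + 164/459·5729/15744 = 1/12 ✓
b·A²c: 164/459·153/1312 = 1/24 ✓; 4 stages ⇒ order 4.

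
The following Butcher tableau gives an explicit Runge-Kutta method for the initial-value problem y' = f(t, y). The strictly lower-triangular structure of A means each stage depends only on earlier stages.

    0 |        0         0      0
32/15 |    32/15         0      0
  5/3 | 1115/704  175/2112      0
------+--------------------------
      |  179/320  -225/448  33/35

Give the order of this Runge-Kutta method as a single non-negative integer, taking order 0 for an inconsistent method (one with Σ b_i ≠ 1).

3

b = (179/320, -225/448, 33/35)
c = (0, 32/15, 5/3)
Ac = (0, 0, 35/198)
Σ b_i: 179/320·1 + (-225/448)·1 + 33/35·1 = 1 ✓
b·c: (-225/448)·32/15 + 33/35·5/3 = 1/2 ✓
b·c²: (-225/448)·1024/225 + 33/35·25/9 = 1/3 ✓
b·Ac: 33/35·35/198 = 1/6 ✓; 3 stages ⇒ order 3.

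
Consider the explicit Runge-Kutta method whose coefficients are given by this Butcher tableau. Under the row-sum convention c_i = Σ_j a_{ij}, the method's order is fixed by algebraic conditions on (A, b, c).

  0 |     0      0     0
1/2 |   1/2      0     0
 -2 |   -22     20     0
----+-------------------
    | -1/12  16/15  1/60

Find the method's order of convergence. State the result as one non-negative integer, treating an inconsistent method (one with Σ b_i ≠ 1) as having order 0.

3

b = (-1/12, 16/15, 1/60)
c = (0, 1/2, -2)
Ac = (0, 0, 10)
Σ b_i: (-1/12)·1 + 16/15·1 + 1/60·1 = 1 ✓
b·c: 16/15·1/2 + 1/60·(-2) = 1/2 ✓
b·c²: 16/15·1/4 + 1/60·4 = 1/3 ✓
b·Ac: 1/60·10 = 1/6 ✓; 3 stages ⇒ order 3.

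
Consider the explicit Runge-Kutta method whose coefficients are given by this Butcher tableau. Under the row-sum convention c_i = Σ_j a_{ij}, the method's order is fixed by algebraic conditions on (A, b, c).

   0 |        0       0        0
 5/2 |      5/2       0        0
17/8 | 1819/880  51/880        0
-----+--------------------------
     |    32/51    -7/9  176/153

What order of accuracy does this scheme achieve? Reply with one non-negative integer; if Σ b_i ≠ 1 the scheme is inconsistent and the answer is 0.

b = (32/51, -7/9, 176/153)
c = (0, 5/2, 17/8)
Ac = (0, 0, 51/352)
Σ b_i: 32/51·1 + (-7/9)·1 + 176/153·1 = 1 ✓
b·c: (-7/9)·5/2 + 176/153·17/8 = 1/2 ✓
b·c²: (-7/9)·25/4 + 176/153·289/64 = 1/3 ✓
b·Ac: 176/153·51/352 = 1/6 ✓; 3 stages ⇒ order 3.

3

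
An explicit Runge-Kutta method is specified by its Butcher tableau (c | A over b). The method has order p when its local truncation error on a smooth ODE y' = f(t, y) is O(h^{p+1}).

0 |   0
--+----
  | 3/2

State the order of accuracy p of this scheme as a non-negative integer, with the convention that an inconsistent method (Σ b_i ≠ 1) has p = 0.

0

b = (3/2)
c = (0)
Σ b_i: 3/2·1 = 3/2 ≠ 1 ⇒ order 0.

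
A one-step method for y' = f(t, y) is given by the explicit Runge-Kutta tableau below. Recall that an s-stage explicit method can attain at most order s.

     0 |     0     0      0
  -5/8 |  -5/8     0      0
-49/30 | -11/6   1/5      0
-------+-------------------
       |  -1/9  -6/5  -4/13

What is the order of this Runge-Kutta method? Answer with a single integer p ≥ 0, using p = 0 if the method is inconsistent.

b = (-1/9, -6/5, -4/13)
c = (0, -5/8, -49/30)
Ac = (0, 0, -1/8)
Σ b_i: (-1/9)·1 + (-6/5)·1 + (-4/13)·1 = -947/585 ≠ 1 ⇒ order 0.

0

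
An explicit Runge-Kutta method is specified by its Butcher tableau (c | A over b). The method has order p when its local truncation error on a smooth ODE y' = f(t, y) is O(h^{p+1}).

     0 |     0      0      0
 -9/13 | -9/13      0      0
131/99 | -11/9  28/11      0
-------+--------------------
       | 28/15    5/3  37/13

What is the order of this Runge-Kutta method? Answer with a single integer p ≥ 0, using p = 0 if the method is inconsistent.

b = (28/15, 5/3, 37/13)
c = (0, -9/13, 131/99)
Ac = (0, 0, -252/143)
Σ b_i: 28/15·1 + 5/3·1 + 37/13·1 = 1244/195 ≠ 1 ⇒ order 0.

0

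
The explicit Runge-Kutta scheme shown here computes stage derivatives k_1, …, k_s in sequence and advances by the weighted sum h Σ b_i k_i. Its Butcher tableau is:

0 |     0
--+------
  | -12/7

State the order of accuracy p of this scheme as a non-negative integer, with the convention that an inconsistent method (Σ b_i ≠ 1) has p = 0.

b = (-12/7)
c = (0)
Σ b_i: (-12/7)·1 = -12/7 ≠ 1 ⇒ order 0.

0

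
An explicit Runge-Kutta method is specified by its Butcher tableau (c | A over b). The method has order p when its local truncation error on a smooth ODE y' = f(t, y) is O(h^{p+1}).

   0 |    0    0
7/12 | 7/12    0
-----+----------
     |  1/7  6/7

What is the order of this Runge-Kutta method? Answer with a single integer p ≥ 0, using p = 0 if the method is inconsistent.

b = (1/7, 6/7)
c = (0, 7/12)
Σ b_i: 1/7·1 + 6/7·1 = 1 ✓
b·c: 6/7·7/12 = 1/2 ✓; 2 stages ⇒ order 2.

2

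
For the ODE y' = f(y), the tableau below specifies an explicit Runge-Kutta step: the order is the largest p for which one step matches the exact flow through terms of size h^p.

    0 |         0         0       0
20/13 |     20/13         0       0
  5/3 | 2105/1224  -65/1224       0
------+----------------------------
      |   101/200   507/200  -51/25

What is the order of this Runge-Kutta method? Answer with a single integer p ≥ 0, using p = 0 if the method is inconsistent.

3

b = (101/200, 507/200, -51/25)
c = (0, 20/13, 5/3)
Ac = (0, 0, -25/306)
Σ b_i: 101/200·1 + 507/200·1 + (-51/25)·1 = 1 ✓
b·c: 507/200·20/13 + (-51/25)·5/3 = 1/2 ✓
b·c²: 507/200·400/169 + (-51/25)·25/9 = 1/3 ✓
b·Ac: (-51/25)·(-25/306) = 1/6 ✓; 3 stages ⇒ order 3.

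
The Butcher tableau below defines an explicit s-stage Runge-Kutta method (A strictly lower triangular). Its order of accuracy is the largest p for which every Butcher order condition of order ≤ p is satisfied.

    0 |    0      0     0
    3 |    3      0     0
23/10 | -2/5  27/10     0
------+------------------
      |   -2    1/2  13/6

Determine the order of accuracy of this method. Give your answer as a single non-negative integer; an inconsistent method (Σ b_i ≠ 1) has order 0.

b = (-2, 1/2, 13/6)
c = (0, 3, 23/10)
Ac = (0, 0, 81/10)
Σ b_i: (-2)·1 + 1/2·1 + 13/6·1 = 2/3 ≠ 1 ⇒ order 0.

0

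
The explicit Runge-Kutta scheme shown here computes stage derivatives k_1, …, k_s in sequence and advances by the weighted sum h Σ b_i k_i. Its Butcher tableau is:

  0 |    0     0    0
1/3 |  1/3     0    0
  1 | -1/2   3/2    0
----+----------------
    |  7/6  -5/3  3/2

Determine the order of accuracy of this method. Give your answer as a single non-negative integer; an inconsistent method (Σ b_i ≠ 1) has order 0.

1

b = (7/6, -5/3, 3/2)
c = (0, 1/3, 1)
Ac = (0, 0, 1/2)
Σ b_i: 7/6·1 + (-5/3)·1 + 3/2·1 = 1 ✓
b·c: (-5/3)·1/3 + 3/2·1 = 17/18 ≠ 1/2 ⇒ order 1.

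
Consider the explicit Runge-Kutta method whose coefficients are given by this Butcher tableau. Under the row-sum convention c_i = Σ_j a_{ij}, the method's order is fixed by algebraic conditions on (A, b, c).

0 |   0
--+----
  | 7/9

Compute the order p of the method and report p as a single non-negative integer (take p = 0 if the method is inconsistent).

0

b = (7/9)
c = (0)
Σ b_i: 7/9·1 = 7/9 ≠ 1 ⇒ order 0.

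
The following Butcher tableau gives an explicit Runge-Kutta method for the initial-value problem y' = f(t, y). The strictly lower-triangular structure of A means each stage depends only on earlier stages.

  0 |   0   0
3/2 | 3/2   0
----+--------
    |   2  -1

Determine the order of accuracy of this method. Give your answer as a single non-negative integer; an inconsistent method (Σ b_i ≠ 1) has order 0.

1

b = (2, -1)
c = (0, 3/2)
Σ b_i: 2·1 + (-1)·1 = 1 ✓
b·c: (-1)·3/2 = -3/2 ≠ 1/2 ⇒ order 1.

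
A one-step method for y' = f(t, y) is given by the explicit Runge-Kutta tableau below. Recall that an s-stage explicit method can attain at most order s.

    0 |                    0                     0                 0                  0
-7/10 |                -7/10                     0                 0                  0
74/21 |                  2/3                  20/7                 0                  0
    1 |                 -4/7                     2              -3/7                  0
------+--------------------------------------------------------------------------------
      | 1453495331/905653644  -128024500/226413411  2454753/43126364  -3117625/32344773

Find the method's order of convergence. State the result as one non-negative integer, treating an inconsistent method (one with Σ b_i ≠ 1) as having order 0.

3

b = (1453495331/905653644, -128024500/226413411, 2454753/43126364, -3117625/32344773)
c = (0, -7/10, 74/21, 1)
Ac = (0, 0, -2, -713/245)
Σ b_i: 1453495331/905653644·1 + (-128024500/226413411)·1 + 2454753/43126364·1 + (-3117625/32344773)·1 = 1 ✓
b·c: (-128024500/226413411)·(-7/10) + 2454753/43126364·74/21 + (-3117625/32344773)·1 = 1/2 ✓
b·c²: (-128024500/226413411)·49/100 + 2454753/43126364·5476/441 + (-3117625/32344773)·1 = 1/3 ✓
b·Ac: 2454753/43126364·(-2) + (-3117625/32344773)·(-713/245) = 1/6 ✓
b·c³: (-128024500/226413411)·(-343/1000) + 2454753/43126364·405224/9261 + (-3117625/32344773)·1 = 3515951959/1358480466 ≠ 1/4 ⇒ order 3.
b·(c∘Ac): 2454753/43126364·(-148/21) + (-3117625/32344773)·(-713/245) = -3902198/32344773 ≠ 1/8
b·Ac²: 2454753/43126364·7/5 + (-3117625/32344773)·(-223379/51450) = 6767541623/13584804660 ≠ 1/12
b·A²c: (-3117625/32344773)·6/7 = -890750/10781591 ≠ 1/24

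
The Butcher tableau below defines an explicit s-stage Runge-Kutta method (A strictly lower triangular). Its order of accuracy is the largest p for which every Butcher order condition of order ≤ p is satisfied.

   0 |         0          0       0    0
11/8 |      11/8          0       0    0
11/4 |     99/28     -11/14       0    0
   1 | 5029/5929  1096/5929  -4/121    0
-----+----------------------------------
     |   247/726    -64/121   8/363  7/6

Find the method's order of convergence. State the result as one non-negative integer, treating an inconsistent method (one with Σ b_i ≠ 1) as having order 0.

4

b = (247/726, -64/121, 8/363, 7/6)
c = (0, 11/8, 11/4, 1)
Ac = (0, 0, -121/112, 8/49)
Σ b_i: 247/726·1 + (-64/121)·1 + 8/363·1 + 7/6·1 = 1 ✓
b·c: (-64/121)·11/8 + 8/363·11/4 + 7/6·1 = 1/2 ✓
b·c²: (-64/121)·121/64 + 8/363·121/16 + 7/6·1 = 1/3 ✓
b·Ac: 8/363·(-121/112) + 7/6·8/49 = 1/6 ✓
b·c³: (-64/121)·1331/512 + 8/363·1331/64 + 7/6·1 = 1/4 ✓
b·(c∘Ac): 8/363·(-1331/448) + 7/6·8/49 = 1/8 ✓
b·Ac²: 8/363·(-1331/896) + 7/6·39/392 = 1/12 ✓
b·A²c: 7/6·1/28 = 1/24 ✓; 4 stages ⇒ order 4.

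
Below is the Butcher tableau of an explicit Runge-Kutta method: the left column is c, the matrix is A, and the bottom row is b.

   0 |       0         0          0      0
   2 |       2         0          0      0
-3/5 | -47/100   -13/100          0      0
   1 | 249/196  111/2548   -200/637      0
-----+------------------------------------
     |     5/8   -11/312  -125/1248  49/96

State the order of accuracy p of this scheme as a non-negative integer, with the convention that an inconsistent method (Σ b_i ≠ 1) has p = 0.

b = (5/8, -11/312, -125/1248, 49/96)
c = (0, 2, -3/5, 1)
Ac = (0, 0, -13/50, 27/98)
Σ b_i: 5/8·1 + (-11/312)·1 + (-125/1248)·1 + 49/96·1 = 1 ✓
b·c: (-11/312)·2 + (-125/1248)·(-3/5) + 49/96·1 = 1/2 ✓
b·c²: (-11/312)·4 + (-125/1248)·9/25 + 49/96·1 = 1/3 ✓
b·Ac: (-125/1248)·(-13/50) + 49/96·27/98 = 1/6 ✓
b·c³: (-11/312)·8 + (-125/1248)·(-27/125) + 49/96·1 = 1/4 ✓
b·(c∘Ac): (-125/1248)·39/250 + 49/96·27/98 = 1/8 ✓
b·Ac²: (-125/1248)·(-13/25) + 49/96·3/49 = 1/12 ✓
b·A²c: 49/96·4/49 = 1/24 ✓; 4 stages ⇒ order 4.

4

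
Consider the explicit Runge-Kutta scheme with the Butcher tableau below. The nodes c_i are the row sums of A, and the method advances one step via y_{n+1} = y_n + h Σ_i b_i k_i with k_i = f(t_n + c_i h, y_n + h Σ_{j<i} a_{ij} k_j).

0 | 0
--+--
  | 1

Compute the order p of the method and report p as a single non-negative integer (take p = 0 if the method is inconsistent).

b = (1)
c = (0)
Σ b_i: 1·1 = 1 ✓; 1 stage ⇒ order 1.

1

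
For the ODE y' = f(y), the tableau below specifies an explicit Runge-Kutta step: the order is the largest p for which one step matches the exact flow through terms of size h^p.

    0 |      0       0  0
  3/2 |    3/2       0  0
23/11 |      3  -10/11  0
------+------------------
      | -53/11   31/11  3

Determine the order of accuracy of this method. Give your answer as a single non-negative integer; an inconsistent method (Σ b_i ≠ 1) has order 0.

1

b = (-53/11, 31/11, 3)
c = (0, 3/2, 23/11)
Ac = (0, 0, -15/11)
Σ b_i: (-53/11)·1 + 31/11·1 + 3·1 = 1 ✓
b·c: 31/11·3/2 + 3·23/11 = 21/2 ≠ 1/2 ⇒ order 1.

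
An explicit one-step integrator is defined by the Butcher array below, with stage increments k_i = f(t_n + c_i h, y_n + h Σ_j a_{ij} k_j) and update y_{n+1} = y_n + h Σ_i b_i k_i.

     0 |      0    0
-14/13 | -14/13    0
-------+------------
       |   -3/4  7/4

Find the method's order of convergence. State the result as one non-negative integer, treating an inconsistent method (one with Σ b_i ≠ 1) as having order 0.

1

b = (-3/4, 7/4)
c = (0, -14/13)
Σ b_i: (-3/4)·1 + 7/4·1 = 1 ✓
b·c: 7/4·(-14/13) = -49/26 ≠ 1/2 ⇒ order 1.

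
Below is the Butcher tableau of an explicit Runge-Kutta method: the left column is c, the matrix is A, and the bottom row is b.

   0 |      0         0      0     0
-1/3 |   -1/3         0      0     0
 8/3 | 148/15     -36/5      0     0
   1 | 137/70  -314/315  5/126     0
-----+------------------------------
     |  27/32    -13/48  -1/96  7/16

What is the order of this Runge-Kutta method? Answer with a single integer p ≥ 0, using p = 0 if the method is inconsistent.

b = (27/32, -13/48, -1/96, 7/16)
c = (0, -1/3, 8/3, 1)
Ac = (0, 0, 12/5, 46/105)
Σ b_i: 27/32·1 + (-13/48)·1 + (-1/96)·1 + 7/16·1 = 1 ✓
b·c: (-13/48)·(-1/3) + (-1/96)·8/3 + 7/16·1 = 1/2 ✓
b·c²: (-13/48)·1/9 + (-1/96)·64/9 + 7/16·1 = 1/3 ✓
b·Ac: (-1/96)·12/5 + 7/16·46/105 = 1/6 ✓
b·c³: (-13/48)·(-1/27) + (-1/96)·512/27 + 7/16·1 = 1/4 ✓
b·(c∘Ac): (-1/96)·32/5 + 7/16·46/105 = 1/8 ✓
b·Ac²: (-1/96)·(-4/5) + 7/16·6/35 = 1/12 ✓
b·A²c: 7/16·2/21 = 1/24 ✓; 4 stages ⇒ order 4.

4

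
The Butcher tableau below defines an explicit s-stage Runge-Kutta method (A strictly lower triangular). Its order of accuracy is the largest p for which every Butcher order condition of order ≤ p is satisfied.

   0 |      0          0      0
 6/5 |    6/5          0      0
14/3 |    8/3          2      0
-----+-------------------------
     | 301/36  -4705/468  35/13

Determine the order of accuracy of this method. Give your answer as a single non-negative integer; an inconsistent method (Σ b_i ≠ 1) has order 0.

2

b = (301/36, -4705/468, 35/13)
c = (0, 6/5, 14/3)
Ac = (0, 0, 12/5)
Σ b_i: 301/36·1 + (-4705/468)·1 + 35/13·1 = 1 ✓
b·c: (-4705/468)·6/5 + 35/13·14/3 = 1/2 ✓
b·c²: (-4705/468)·36/25 + 35/13·196/9 = 1987/45 ≠ 1/3 ⇒ order 2.
b·Ac: 35/13·12/5 = 84/13 ≠ 1/6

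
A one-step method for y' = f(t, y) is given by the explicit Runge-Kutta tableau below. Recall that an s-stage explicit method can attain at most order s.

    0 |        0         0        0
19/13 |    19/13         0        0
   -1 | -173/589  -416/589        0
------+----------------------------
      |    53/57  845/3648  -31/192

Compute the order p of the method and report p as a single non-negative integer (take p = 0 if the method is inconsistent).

b = (53/57, 845/3648, -31/192)
c = (0, 19/13, -1)
Ac = (0, 0, -32/31)
Σ b_i: 53/57·1 + 845/3648·1 + (-31/192)·1 = 1 ✓
b·c: 845/3648·19/13 + (-31/192)·(-1) = 1/2 ✓
b·c²: 845/3648·361/169 + (-31/192)·1 = 1/3 ✓
b·Ac: (-31/192)·(-32/31) = 1/6 ✓; 3 stages ⇒ order 3.

3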